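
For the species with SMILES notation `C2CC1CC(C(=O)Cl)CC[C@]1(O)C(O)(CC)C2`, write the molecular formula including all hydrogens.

Heavy atoms from the SMILES: 13 C, 1 Cl, 3 O.
Implicit hydrogens by atom environment:
  7 × C: 2 H each → 14
  3 × C: no H
  2 × C: 1 H each → 2
  2 × O: 1 H each → 2
  1 × C: 3 H
  1 × Cl: no H
  1 × O: no H
  Total hydrogens = 21.
Molecular formula: C13H21ClO3

C13H21ClO3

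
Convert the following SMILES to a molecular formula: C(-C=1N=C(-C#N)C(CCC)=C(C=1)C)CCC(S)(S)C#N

Heavy atoms from the SMILES: 15 C, 3 N, 2 S.
Implicit hydrogens by atom environment:
  5 × C: 2 H each → 10
  4 × C (aromatic): no H
  3 × C: no H
  2 × C: 3 H each → 6
  2 × N: no H
  2 × S: 1 H each → 2
  1 × C (aromatic): 1 H
  1 × N (aromatic): no H
  Total hydrogens = 19.
Molecular formula: C15H19N3S2

C15H19N3S2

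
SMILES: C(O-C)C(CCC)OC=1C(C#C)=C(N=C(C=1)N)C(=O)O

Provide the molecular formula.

Heavy atoms from the SMILES: 14 C, 2 N, 4 O.
Implicit hydrogens by atom environment:
  4 × C (aromatic): no H
  3 × C: 2 H each → 6
  3 × O: no H
  2 × C: 3 H each → 6
  2 × C: 1 H each → 2
  2 × C: no H
  1 × C (aromatic): 1 H
  1 × N: 2 H
  1 × N (aromatic): no H
  1 × O: 1 H
  Total hydrogens = 18.
Molecular formula: C14H18N2O4

C14H18N2O4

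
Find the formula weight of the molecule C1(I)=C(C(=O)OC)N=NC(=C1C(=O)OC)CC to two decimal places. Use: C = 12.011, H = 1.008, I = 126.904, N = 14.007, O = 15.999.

350.11

Molecular formula: C10H11IN2O4.
M = 10×12.011 + 11×1.008 + 1×126.904 + 2×14.007 + 4×15.999 = 350.11 g/mol.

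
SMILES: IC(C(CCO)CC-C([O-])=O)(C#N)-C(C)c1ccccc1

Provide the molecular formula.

Heavy atoms from the SMILES: 16 C, 1 I, 1 N, 3 O.
Implicit hydrogens by atom environment:
  5 × C (aromatic): 1 H each → 5
  4 × C: 2 H each → 8
  3 × C: no H
  2 × C: 1 H each → 2
  1 × C: 3 H
  1 × C (aromatic): no H
  1 × I: no H
  1 × N: no H
  1 × O: 1 H
  1 × O: no H
  1 × O (charge -1): no H
  Total hydrogens = 19.
Net charge -1.
Molecular formula: C16H19INO3-

C16H19INO3-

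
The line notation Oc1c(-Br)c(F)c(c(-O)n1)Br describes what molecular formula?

Heavy atoms from the SMILES: 2 Br, 5 C, 1 F, 1 N, 2 O.
Implicit hydrogens by atom environment:
  5 × C (aromatic): no H
  2 × Br: no H
  2 × O: 1 H each → 2
  1 × F: no H
  1 × N (aromatic): no H
  Total hydrogens = 2.
Molecular formula: C5H2Br2FNO2

C5H2Br2FNO2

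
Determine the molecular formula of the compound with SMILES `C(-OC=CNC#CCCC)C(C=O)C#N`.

C11H14N2O2

Heavy atoms from the SMILES: 11 C, 2 N, 2 O.
Implicit hydrogens by atom environment:
  4 × C: 1 H each → 4
  3 × C: 2 H each → 6
  3 × C: no H
  2 × O: no H
  1 × C: 3 H
  1 × N: 1 H
  1 × N: no H
  Total hydrogens = 14.
Molecular formula: C11H14N2O2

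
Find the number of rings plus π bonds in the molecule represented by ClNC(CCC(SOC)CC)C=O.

1

Molecular formula from the SMILES: C8H16ClNO2S.
DoU = (2C + 2 + N − H − X)/2 = (2·8 + 2 + 1 − 16 − 1)/2 = 2/2 = 1.
(Structurally: 0 ring(s) + 1 π bond(s) = 1.)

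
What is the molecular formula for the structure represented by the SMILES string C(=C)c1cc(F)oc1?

C6H5FO

Heavy atoms from the SMILES: 6 C, 1 F, 1 O.
Implicit hydrogens by atom environment:
  2 × C (aromatic): 1 H each → 2
  2 × C (aromatic): no H
  1 × C: 2 H
  1 × C: 1 H
  1 × F: no H
  1 × O (aromatic): no H
  Total hydrogens = 5.
Molecular formula: C6H5FO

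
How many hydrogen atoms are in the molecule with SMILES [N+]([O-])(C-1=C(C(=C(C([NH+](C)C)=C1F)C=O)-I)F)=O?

8

Hydrogens are implicit in SMILES; fill each atom to its normal valence:
  6 × C (aromatic): no H
  2 × C: 3 H each → 6
  2 × F: no H
  2 × O: no H
  1 × C: 1 H
  1 × I: no H
  1 × N (charge +1): 1 H
  1 × N (charge +1): no H
  1 × O (charge -1): no H
  Total hydrogens = 8.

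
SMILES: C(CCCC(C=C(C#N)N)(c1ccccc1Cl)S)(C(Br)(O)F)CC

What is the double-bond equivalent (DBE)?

7

Molecular formula from the SMILES: C17H21BrClFN2OS.
DoU = (2C + 2 + N − H − X)/2 = (2·17 + 2 + 2 − 21 − 3)/2 = 14/2 = 7.
(Structurally: 1 ring(s) + 6 π bond(s) = 7.)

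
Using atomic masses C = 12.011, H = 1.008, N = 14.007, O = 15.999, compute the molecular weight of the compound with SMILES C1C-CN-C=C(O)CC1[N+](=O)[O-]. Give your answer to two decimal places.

172.18

Molecular formula: C7H12N2O3.
M = 7×12.011 + 12×1.008 + 2×14.007 + 3×15.999 = 172.18 g/mol.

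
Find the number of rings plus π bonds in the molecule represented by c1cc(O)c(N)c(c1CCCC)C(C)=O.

5

Molecular formula from the SMILES: C12H17NO2.
DoU = (2C + 2 + N − H − X)/2 = (2·12 + 2 + 1 − 17 − 0)/2 = 10/2 = 5.
(Structurally: 1 ring(s) + 4 π bond(s) = 5.)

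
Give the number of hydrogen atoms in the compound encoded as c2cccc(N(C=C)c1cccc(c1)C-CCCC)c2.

Hydrogens are implicit in SMILES; fill each atom to its normal valence:
  9 × C (aromatic): 1 H each → 9
  5 × C: 2 H each → 10
  3 × C (aromatic): no H
  1 × C: 3 H
  1 × C: 1 H
  1 × N: no H
  Total hydrogens = 23.

23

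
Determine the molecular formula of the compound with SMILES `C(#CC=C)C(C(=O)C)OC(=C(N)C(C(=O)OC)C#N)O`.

C13H14N2O5

Heavy atoms from the SMILES: 13 C, 2 N, 5 O.
Implicit hydrogens by atom environment:
  7 × C: no H
  4 × O: no H
  3 × C: 1 H each → 3
  2 × C: 3 H each → 6
  1 × C: 2 H
  1 × N: 2 H
  1 × N: no H
  1 × O: 1 H
  Total hydrogens = 14.
Molecular formula: C13H14N2O5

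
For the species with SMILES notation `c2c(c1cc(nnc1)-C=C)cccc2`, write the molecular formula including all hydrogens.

Heavy atoms from the SMILES: 12 C, 2 N.
Implicit hydrogens by atom environment:
  7 × C (aromatic): 1 H each → 7
  3 × C (aromatic): no H
  2 × N (aromatic): no H
  1 × C: 2 H
  1 × C: 1 H
  Total hydrogens = 10.
Molecular formula: C12H10N2

C12H10N2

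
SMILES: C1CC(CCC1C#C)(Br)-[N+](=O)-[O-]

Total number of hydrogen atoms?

Hydrogens are implicit in SMILES; fill each atom to its normal valence:
  4 × C: 2 H each → 8
  2 × C: 1 H each → 2
  2 × C: no H
  1 × Br: no H
  1 × N (charge +1): no H
  1 × O: no H
  1 × O (charge -1): no H
  Total hydrogens = 10.

10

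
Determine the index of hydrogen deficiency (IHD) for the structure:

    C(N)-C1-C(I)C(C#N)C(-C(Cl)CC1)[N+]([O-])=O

Molecular formula from the SMILES: C9H13ClIN3O2.
DoU = (2C + 2 + N − H − X)/2 = (2·9 + 2 + 3 − 13 − 2)/2 = 8/2 = 4.
(Structurally: 1 ring(s) + 3 π bond(s) = 4.)

4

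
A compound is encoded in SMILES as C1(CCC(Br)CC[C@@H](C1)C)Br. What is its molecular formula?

C9H16Br2

Heavy atoms from the SMILES: 2 Br, 9 C.
Implicit hydrogens by atom environment:
  5 × C: 2 H each → 10
  3 × C: 1 H each → 3
  2 × Br: no H
  1 × C: 3 H
  Total hydrogens = 16.
Molecular formula: C9H16Br2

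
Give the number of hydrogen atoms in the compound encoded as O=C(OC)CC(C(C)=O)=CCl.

Hydrogens are implicit in SMILES; fill each atom to its normal valence:
  3 × C: no H
  3 × O: no H
  2 × C: 3 H each → 6
  1 × C: 2 H
  1 × C: 1 H
  1 × Cl: no H
  Total hydrogens = 9.

9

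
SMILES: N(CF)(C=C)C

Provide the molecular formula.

Heavy atoms from the SMILES: 4 C, 1 F, 1 N.
Implicit hydrogens by atom environment:
  2 × C: 2 H each → 4
  1 × C: 3 H
  1 × C: 1 H
  1 × F: no H
  1 × N: no H
  Total hydrogens = 8.
Molecular formula: C4H8FN

C4H8FN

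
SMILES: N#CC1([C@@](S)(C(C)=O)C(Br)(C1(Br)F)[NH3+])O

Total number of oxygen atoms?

The symbol for oxygen appears 2 times in the SMILES.

2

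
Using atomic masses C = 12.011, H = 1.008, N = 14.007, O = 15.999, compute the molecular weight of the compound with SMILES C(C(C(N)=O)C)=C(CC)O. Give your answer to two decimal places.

Molecular formula: C7H13NO2.
M = 7×12.011 + 13×1.008 + 1×14.007 + 2×15.999 = 143.19 g/mol.

143.19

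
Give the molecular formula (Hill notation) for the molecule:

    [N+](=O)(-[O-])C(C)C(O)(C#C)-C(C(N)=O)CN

C8H13N3O4

Heavy atoms from the SMILES: 8 C, 3 N, 4 O.
Implicit hydrogens by atom environment:
  3 × C: 1 H each → 3
  3 × C: no H
  2 × N: 2 H each → 4
  2 × O: no H
  1 × C: 3 H
  1 × C: 2 H
  1 × N (charge +1): no H
  1 × O: 1 H
  1 × O (charge -1): no H
  Total hydrogens = 13.
Molecular formula: C8H13N3O4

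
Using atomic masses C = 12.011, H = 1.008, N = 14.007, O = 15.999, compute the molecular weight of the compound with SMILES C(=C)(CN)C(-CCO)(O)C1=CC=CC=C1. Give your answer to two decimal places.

207.27

Molecular formula: C12H17NO2.
M = 12×12.011 + 17×1.008 + 1×14.007 + 2×15.999 = 207.27 g/mol.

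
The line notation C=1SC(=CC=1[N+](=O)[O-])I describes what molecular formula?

C4H2INO2S

Heavy atoms from the SMILES: 4 C, 1 I, 1 N, 2 O, 1 S.
Implicit hydrogens by atom environment:
  2 × C (aromatic): 1 H each → 2
  2 × C (aromatic): no H
  1 × I: no H
  1 × N (charge +1): no H
  1 × O: no H
  1 × O (charge -1): no H
  1 × S (aromatic): no H
  Total hydrogens = 2.
Molecular formula: C4H2INO2S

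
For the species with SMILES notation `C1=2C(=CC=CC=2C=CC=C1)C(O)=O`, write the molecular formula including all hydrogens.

C11H8O2

Heavy atoms from the SMILES: 11 C, 2 O.
Implicit hydrogens by atom environment:
  7 × C (aromatic): 1 H each → 7
  3 × C (aromatic): no H
  1 × C: no H
  1 × O: 1 H
  1 × O: no H
  Total hydrogens = 8.
Molecular formula: C11H8O2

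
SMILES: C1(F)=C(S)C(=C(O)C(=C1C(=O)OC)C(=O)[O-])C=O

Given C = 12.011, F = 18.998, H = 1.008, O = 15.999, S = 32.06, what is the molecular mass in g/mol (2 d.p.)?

273.21

Molecular formula: C10H6FO6S-.
M = 10×12.011 + 1×18.998 + 6×1.008 + 6×15.999 + 1×32.06 = 273.21 g/mol.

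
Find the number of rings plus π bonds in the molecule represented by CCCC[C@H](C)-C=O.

1

Molecular formula from the SMILES: C7H14O.
DoU = (2C + 2 + N − H − X)/2 = (2·7 + 2 + 0 − 14 − 0)/2 = 2/2 = 1.
(Structurally: 0 ring(s) + 1 π bond(s) = 1.)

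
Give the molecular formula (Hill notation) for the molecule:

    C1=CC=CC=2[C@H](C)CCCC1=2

C11H14

Heavy atoms from the SMILES: 11 C.
Implicit hydrogens by atom environment:
  4 × C (aromatic): 1 H each → 4
  3 × C: 2 H each → 6
  2 × C (aromatic): no H
  1 × C: 3 H
  1 × C: 1 H
  Total hydrogens = 14.
Molecular formula: C11H14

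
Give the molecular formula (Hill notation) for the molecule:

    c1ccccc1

C6H6

Heavy atoms from the SMILES: 6 C.
Implicit hydrogens by atom environment:
  6 × C (aromatic): 1 H each → 6
  Total hydrogens = 6.
Molecular formula: C6H6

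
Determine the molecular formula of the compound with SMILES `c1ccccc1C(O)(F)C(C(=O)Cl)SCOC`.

C11H12ClFO3S

Heavy atoms from the SMILES: 11 C, 1 Cl, 1 F, 3 O, 1 S.
Implicit hydrogens by atom environment:
  5 × C (aromatic): 1 H each → 5
  2 × C: no H
  2 × O: no H
  1 × C: 3 H
  1 × C: 2 H
  1 × C: 1 H
  1 × C (aromatic): no H
  1 × Cl: no H
  1 × F: no H
  1 × O: 1 H
  1 × S: no H
  Total hydrogens = 12.
Molecular formula: C11H12ClFO3S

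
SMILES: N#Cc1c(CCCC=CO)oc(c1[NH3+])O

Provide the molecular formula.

C10H13N2O3+

Heavy atoms from the SMILES: 10 C, 2 N, 3 O.
Implicit hydrogens by atom environment:
  4 × C (aromatic): no H
  3 × C: 2 H each → 6
  2 × C: 1 H each → 2
  2 × O: 1 H each → 2
  1 × C: no H
  1 × N (charge +1): 3 H
  1 × N: no H
  1 × O (aromatic): no H
  Total hydrogens = 13.
Net charge +1.
Molecular formula: C10H13N2O3+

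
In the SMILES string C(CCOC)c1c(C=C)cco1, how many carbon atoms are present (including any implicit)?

The symbol for carbon appears 10 times in the SMILES. Lowercase c denotes aromatic carbon and counts toward C.

10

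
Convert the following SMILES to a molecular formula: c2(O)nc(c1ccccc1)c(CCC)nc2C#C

Heavy atoms from the SMILES: 15 C, 2 N, 1 O.
Implicit hydrogens by atom environment:
  5 × C (aromatic): 1 H each → 5
  5 × C (aromatic): no H
  2 × C: 2 H each → 4
  2 × N (aromatic): no H
  1 × C: 3 H
  1 × C: 1 H
  1 × C: no H
  1 × O: 1 H
  Total hydrogens = 14.
Molecular formula: C15H14N2O

C15H14N2O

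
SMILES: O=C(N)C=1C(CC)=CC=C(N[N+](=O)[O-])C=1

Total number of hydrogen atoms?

11

Hydrogens are implicit in SMILES; fill each atom to its normal valence:
  3 × C (aromatic): 1 H each → 3
  3 × C (aromatic): no H
  2 × O: no H
  1 × C: 3 H
  1 × C: 2 H
  1 × C: no H
  1 × N: 2 H
  1 × N: 1 H
  1 × N (charge +1): no H
  1 × O (charge -1): no H
  Total hydrogens = 11.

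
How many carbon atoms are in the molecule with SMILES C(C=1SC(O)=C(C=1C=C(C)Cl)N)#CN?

9

The symbol for carbon appears 9 times in the SMILES. (Cl is a single chlorine, not C + l.)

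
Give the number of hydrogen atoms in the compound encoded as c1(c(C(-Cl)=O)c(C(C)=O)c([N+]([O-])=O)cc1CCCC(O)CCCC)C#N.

Hydrogens are implicit in SMILES; fill each atom to its normal valence:
  6 × C: 2 H each → 12
  5 × C (aromatic): no H
  3 × C: no H
  3 × O: no H
  2 × C: 3 H each → 6
  1 × C (aromatic): 1 H
  1 × C: 1 H
  1 × Cl: no H
  1 × N: no H
  1 × N (charge +1): no H
  1 × O: 1 H
  1 × O (charge -1): no H
  Total hydrogens = 21.

21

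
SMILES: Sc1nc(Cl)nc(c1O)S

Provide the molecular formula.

C4H3ClN2OS2

Heavy atoms from the SMILES: 4 C, 1 Cl, 2 N, 1 O, 2 S.
Implicit hydrogens by atom environment:
  4 × C (aromatic): no H
  2 × N (aromatic): no H
  2 × S: 1 H each → 2
  1 × Cl: no H
  1 × O: 1 H
  Total hydrogens = 3.
Molecular formula: C4H3ClN2OS2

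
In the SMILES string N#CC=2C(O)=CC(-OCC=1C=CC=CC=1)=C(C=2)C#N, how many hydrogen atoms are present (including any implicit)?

Hydrogens are implicit in SMILES; fill each atom to its normal valence:
  7 × C (aromatic): 1 H each → 7
  5 × C (aromatic): no H
  2 × C: no H
  2 × N: no H
  1 × C: 2 H
  1 × O: 1 H
  1 × O: no H
  Total hydrogens = 10.

10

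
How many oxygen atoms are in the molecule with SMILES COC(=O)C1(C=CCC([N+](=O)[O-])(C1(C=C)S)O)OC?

The symbol for oxygen appears 6 times in the SMILES.

6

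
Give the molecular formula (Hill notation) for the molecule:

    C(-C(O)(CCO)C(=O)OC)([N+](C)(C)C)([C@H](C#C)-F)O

Heavy atoms from the SMILES: 12 C, 1 F, 1 N, 5 O.
Implicit hydrogens by atom environment:
  4 × C: 3 H each → 12
  4 × C: no H
  3 × O: 1 H each → 3
  2 × C: 2 H each → 4
  2 × C: 1 H each → 2
  2 × O: no H
  1 × F: no H
  1 × N (charge +1): no H
  Total hydrogens = 21.
Net charge +1.
Molecular formula: C12H21FNO5+

C12H21FNO5+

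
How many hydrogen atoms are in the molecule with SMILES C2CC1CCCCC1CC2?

18

Hydrogens are implicit in SMILES; fill each atom to its normal valence:
  8 × C: 2 H each → 16
  2 × C: 1 H each → 2
  Total hydrogens = 18.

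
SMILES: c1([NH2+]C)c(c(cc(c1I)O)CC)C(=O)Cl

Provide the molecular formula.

Heavy atoms from the SMILES: 10 C, 1 Cl, 1 I, 1 N, 2 O.
Implicit hydrogens by atom environment:
  5 × C (aromatic): no H
  2 × C: 3 H each → 6
  1 × C: 2 H
  1 × C (aromatic): 1 H
  1 × C: no H
  1 × Cl: no H
  1 × I: no H
  1 × N (charge +1): 2 H
  1 × O: 1 H
  1 × O: no H
  Total hydrogens = 12.
Net charge +1.
Molecular formula: C10H12ClINO2+

C10H12ClINO2+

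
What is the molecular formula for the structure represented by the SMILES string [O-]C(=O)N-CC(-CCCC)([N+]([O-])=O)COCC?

Heavy atoms from the SMILES: 10 C, 2 N, 5 O.
Implicit hydrogens by atom environment:
  6 × C: 2 H each → 12
  3 × O: no H
  2 × C: 3 H each → 6
  2 × C: no H
  2 × O (charge -1): no H
  1 × N: 1 H
  1 × N (charge +1): no H
  Total hydrogens = 19.
Net charge -1.
Molecular formula: C10H19N2O5-

C10H19N2O5-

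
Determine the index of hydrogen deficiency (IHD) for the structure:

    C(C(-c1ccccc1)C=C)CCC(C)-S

5

Molecular formula from the SMILES: C14H20S.
DoU = (2C + 2 + N − H − X)/2 = (2·14 + 2 + 0 − 20 − 0)/2 = 10/2 = 5.
(Structurally: 1 ring(s) + 4 π bond(s) = 5.)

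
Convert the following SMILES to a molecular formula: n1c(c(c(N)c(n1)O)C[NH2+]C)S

Heavy atoms from the SMILES: 6 C, 4 N, 1 O, 1 S.
Implicit hydrogens by atom environment:
  4 × C (aromatic): no H
  2 × N (aromatic): no H
  1 × C: 3 H
  1 × C: 2 H
  1 × N (charge +1): 2 H
  1 × N: 2 H
  1 × O: 1 H
  1 × S: 1 H
  Total hydrogens = 11.
Net charge +1.
Molecular formula: C6H11N4OS+

C6H11N4OS+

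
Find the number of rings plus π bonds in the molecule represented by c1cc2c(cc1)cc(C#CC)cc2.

9

Molecular formula from the SMILES: C13H10.
DoU = (2C + 2 + N − H − X)/2 = (2·13 + 2 + 0 − 10 − 0)/2 = 18/2 = 9.
(Structurally: 2 ring(s) + 7 π bond(s) = 9.)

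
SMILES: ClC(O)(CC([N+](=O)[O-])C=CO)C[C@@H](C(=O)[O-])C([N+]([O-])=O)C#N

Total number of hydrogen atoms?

11

Hydrogens are implicit in SMILES; fill each atom to its normal valence:
  5 × C: 1 H each → 5
  3 × C: no H
  3 × O: no H
  3 × O (charge -1): no H
  2 × C: 2 H each → 4
  2 × N (charge +1): no H
  2 × O: 1 H each → 2
  1 × Cl: no H
  1 × N: no H
  Total hydrogens = 11.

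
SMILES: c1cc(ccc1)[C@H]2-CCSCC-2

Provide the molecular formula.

Heavy atoms from the SMILES: 11 C, 1 S.
Implicit hydrogens by atom environment:
  5 × C (aromatic): 1 H each → 5
  4 × C: 2 H each → 8
  1 × C: 1 H
  1 × C (aromatic): no H
  1 × S: no H
  Total hydrogens = 14.
Molecular formula: C11H14S

C11H14S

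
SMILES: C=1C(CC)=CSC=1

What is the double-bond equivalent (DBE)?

Molecular formula from the SMILES: C6H8S.
DoU = (2C + 2 + N − H − X)/2 = (2·6 + 2 + 0 − 8 − 0)/2 = 6/2 = 3.
(Structurally: 1 ring(s) + 2 π bond(s) = 3.)

3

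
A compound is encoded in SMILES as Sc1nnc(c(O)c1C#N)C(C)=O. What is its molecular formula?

Heavy atoms from the SMILES: 7 C, 3 N, 2 O, 1 S.
Implicit hydrogens by atom environment:
  4 × C (aromatic): no H
  2 × C: no H
  2 × N (aromatic): no H
  1 × C: 3 H
  1 × N: no H
  1 × O: 1 H
  1 × O: no H
  1 × S: 1 H
  Total hydrogens = 5.
Molecular formula: C7H5N3O2S

C7H5N3O2S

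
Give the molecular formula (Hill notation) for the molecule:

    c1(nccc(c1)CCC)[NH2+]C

C9H15N2+

Heavy atoms from the SMILES: 9 C, 2 N.
Implicit hydrogens by atom environment:
  3 × C (aromatic): 1 H each → 3
  2 × C: 3 H each → 6
  2 × C: 2 H each → 4
  2 × C (aromatic): no H
  1 × N (charge +1): 2 H
  1 × N (aromatic): no H
  Total hydrogens = 15.
Net charge +1.
Molecular formula: C9H15N2+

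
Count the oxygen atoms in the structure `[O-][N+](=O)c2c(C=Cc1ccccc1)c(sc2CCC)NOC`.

3

The symbol for oxygen appears 3 times in the SMILES.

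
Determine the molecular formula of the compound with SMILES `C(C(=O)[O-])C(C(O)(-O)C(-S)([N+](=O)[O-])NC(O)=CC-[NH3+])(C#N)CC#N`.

Heavy atoms from the SMILES: 11 C, 5 N, 7 O, 1 S.
Implicit hydrogens by atom environment:
  7 × C: no H
  3 × C: 2 H each → 6
  3 × O: 1 H each → 3
  2 × N: no H
  2 × O: no H
  2 × O (charge -1): no H
  1 × C: 1 H
  1 × N (charge +1): 3 H
  1 × N: 1 H
  1 × N (charge +1): no H
  1 × S: 1 H
  Total hydrogens = 15.
Molecular formula: C11H15N5O7S

C11H15N5O7S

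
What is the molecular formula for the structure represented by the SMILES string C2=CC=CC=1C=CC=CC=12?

C10H8

Heavy atoms from the SMILES: 10 C.
Implicit hydrogens by atom environment:
  8 × C (aromatic): 1 H each → 8
  2 × C (aromatic): no H
  Total hydrogens = 8.
Molecular formula: C10H8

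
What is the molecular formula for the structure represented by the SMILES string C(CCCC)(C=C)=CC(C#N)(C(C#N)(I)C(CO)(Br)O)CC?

C16H22BrIN2O2

Heavy atoms from the SMILES: 1 Br, 16 C, 1 I, 2 N, 2 O.
Implicit hydrogens by atom environment:
  6 × C: 2 H each → 12
  6 × C: no H
  2 × C: 3 H each → 6
  2 × C: 1 H each → 2
  2 × N: no H
  2 × O: 1 H each → 2
  1 × Br: no H
  1 × I: no H
  Total hydrogens = 22.
Molecular formula: C16H22BrIN2O2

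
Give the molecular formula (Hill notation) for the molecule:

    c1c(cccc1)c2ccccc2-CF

Heavy atoms from the SMILES: 13 C, 1 F.
Implicit hydrogens by atom environment:
  9 × C (aromatic): 1 H each → 9
  3 × C (aromatic): no H
  1 × C: 2 H
  1 × F: no H
  Total hydrogens = 11.
Molecular formula: C13H11F

C13H11F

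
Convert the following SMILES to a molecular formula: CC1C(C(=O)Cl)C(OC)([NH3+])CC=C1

C9H15ClNO2+

Heavy atoms from the SMILES: 9 C, 1 Cl, 1 N, 2 O.
Implicit hydrogens by atom environment:
  4 × C: 1 H each → 4
  2 × C: 3 H each → 6
  2 × C: no H
  2 × O: no H
  1 × C: 2 H
  1 × Cl: no H
  1 × N (charge +1): 3 H
  Total hydrogens = 15.
Net charge +1.
Molecular formula: C9H15ClNO2+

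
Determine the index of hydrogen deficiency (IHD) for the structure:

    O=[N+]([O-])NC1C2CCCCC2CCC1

3

Molecular formula from the SMILES: C10H18N2O2.
DoU = (2C + 2 + N − H − X)/2 = (2·10 + 2 + 2 − 18 − 0)/2 = 6/2 = 3.
(Structurally: 2 ring(s) + 1 π bond(s) = 3.)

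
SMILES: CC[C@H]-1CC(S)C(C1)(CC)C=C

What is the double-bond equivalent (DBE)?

2

Molecular formula from the SMILES: C11H20S.
DoU = (2C + 2 + N − H − X)/2 = (2·11 + 2 + 0 − 20 − 0)/2 = 4/2 = 2.
(Structurally: 1 ring(s) + 1 π bond(s) = 2.)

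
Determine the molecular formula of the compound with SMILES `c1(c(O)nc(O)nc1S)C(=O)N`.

Heavy atoms from the SMILES: 5 C, 3 N, 3 O, 1 S.
Implicit hydrogens by atom environment:
  4 × C (aromatic): no H
  2 × N (aromatic): no H
  2 × O: 1 H each → 2
  1 × C: no H
  1 × N: 2 H
  1 × O: no H
  1 × S: 1 H
  Total hydrogens = 5.
Molecular formula: C5H5N3O3S

C5H5N3O3S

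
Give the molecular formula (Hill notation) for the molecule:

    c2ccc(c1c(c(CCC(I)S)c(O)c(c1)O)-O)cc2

Heavy atoms from the SMILES: 15 C, 1 I, 3 O, 1 S.
Implicit hydrogens by atom environment:
  6 × C (aromatic): 1 H each → 6
  6 × C (aromatic): no H
  3 × O: 1 H each → 3
  2 × C: 2 H each → 4
  1 × C: 1 H
  1 × I: no H
  1 × S: 1 H
  Total hydrogens = 15.
Molecular formula: C15H15IO3S

C15H15IO3S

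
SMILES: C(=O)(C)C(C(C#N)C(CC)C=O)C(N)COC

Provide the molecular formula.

Heavy atoms from the SMILES: 12 C, 2 N, 3 O.
Implicit hydrogens by atom environment:
  5 × C: 1 H each → 5
  3 × C: 3 H each → 9
  3 × O: no H
  2 × C: 2 H each → 4
  2 × C: no H
  1 × N: 2 H
  1 × N: no H
  Total hydrogens = 20.
Molecular formula: C12H20N2O3

C12H20N2O3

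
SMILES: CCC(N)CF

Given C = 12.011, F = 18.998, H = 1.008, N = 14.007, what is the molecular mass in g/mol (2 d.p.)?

Molecular formula: C4H10FN.
M = 4×12.011 + 1×18.998 + 10×1.008 + 1×14.007 = 91.13 g/mol.

91.13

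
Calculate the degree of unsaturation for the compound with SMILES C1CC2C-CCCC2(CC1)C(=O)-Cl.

Molecular formula from the SMILES: C11H17ClO.
DoU = (2C + 2 + N − H − X)/2 = (2·11 + 2 + 0 − 17 − 1)/2 = 6/2 = 3.
(Structurally: 2 ring(s) + 1 π bond(s) = 3.)

3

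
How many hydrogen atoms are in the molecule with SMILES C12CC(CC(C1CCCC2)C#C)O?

Hydrogens are implicit in SMILES; fill each atom to its normal valence:
  6 × C: 2 H each → 12
  5 × C: 1 H each → 5
  1 × C: no H
  1 × O: 1 H
  Total hydrogens = 18.

18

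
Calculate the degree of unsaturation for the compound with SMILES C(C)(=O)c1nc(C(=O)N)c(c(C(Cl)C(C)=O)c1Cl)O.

Molecular formula from the SMILES: C11H10Cl2N2O4.
DoU = (2C + 2 + N − H − X)/2 = (2·11 + 2 + 2 − 10 − 2)/2 = 14/2 = 7.
(Structurally: 1 ring(s) + 6 π bond(s) = 7.)

7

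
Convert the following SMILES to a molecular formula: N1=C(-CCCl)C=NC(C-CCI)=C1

C9H12ClIN2

Heavy atoms from the SMILES: 9 C, 1 Cl, 1 I, 2 N.
Implicit hydrogens by atom environment:
  5 × C: 2 H each → 10
  2 × C (aromatic): 1 H each → 2
  2 × C (aromatic): no H
  2 × N (aromatic): no H
  1 × Cl: no H
  1 × I: no H
  Total hydrogens = 12.
Molecular formula: C9H12ClIN2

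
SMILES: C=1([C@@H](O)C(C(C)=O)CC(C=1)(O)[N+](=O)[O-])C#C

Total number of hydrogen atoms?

Hydrogens are implicit in SMILES; fill each atom to its normal valence:
  4 × C: 1 H each → 4
  4 × C: no H
  2 × O: 1 H each → 2
  2 × O: no H
  1 × C: 3 H
  1 × C: 2 H
  1 × N (charge +1): no H
  1 × O (charge -1): no H
  Total hydrogens = 11.

11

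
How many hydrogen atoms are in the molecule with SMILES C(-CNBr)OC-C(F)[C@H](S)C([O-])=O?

10

Hydrogens are implicit in SMILES; fill each atom to its normal valence:
  3 × C: 2 H each → 6
  2 × C: 1 H each → 2
  2 × O: no H
  1 × Br: no H
  1 × C: no H
  1 × F: no H
  1 × N: 1 H
  1 × O (charge -1): no H
  1 × S: 1 H
  Total hydrogens = 10.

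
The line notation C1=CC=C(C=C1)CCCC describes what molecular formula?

Heavy atoms from the SMILES: 10 C.
Implicit hydrogens by atom environment:
  5 × C (aromatic): 1 H each → 5
  3 × C: 2 H each → 6
  1 × C: 3 H
  1 × C (aromatic): no H
  Total hydrogens = 14.
Molecular formula: C10H14

C10H14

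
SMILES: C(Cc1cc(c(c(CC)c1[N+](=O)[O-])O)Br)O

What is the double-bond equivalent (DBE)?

5

Molecular formula from the SMILES: C10H12BrNO4.
DoU = (2C + 2 + N − H − X)/2 = (2·10 + 2 + 1 − 12 − 1)/2 = 10/2 = 5.
(Structurally: 1 ring(s) + 4 π bond(s) = 5.)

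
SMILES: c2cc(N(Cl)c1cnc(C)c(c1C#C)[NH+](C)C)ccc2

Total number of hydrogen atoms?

17

Hydrogens are implicit in SMILES; fill each atom to its normal valence:
  6 × C (aromatic): 1 H each → 6
  5 × C (aromatic): no H
  3 × C: 3 H each → 9
  1 × C: 1 H
  1 × C: no H
  1 × Cl: no H
  1 × N (charge +1): 1 H
  1 × N (aromatic): no H
  1 × N: no H
  Total hydrogens = 17.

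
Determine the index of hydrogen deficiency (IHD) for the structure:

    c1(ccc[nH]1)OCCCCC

Molecular formula from the SMILES: C9H15NO.
DoU = (2C + 2 + N − H − X)/2 = (2·9 + 2 + 1 − 15 − 0)/2 = 6/2 = 3.
(Structurally: 1 ring(s) + 2 π bond(s) = 3.)

3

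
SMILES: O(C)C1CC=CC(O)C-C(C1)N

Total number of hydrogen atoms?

17

Hydrogens are implicit in SMILES; fill each atom to its normal valence:
  5 × C: 1 H each → 5
  3 × C: 2 H each → 6
  1 × C: 3 H
  1 × N: 2 H
  1 × O: 1 H
  1 × O: no H
  Total hydrogens = 17.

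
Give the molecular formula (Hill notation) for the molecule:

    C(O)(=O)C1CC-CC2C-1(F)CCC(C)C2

C12H19FO2

Heavy atoms from the SMILES: 12 C, 1 F, 2 O.
Implicit hydrogens by atom environment:
  6 × C: 2 H each → 12
  3 × C: 1 H each → 3
  2 × C: no H
  1 × C: 3 H
  1 × F: no H
  1 × O: 1 H
  1 × O: no H
  Total hydrogens = 19.
Molecular formula: C12H19FO2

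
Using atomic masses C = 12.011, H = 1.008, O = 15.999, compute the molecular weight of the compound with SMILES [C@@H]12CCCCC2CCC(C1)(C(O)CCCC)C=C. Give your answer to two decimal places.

250.43

Molecular formula: C17H30O.
M = 17×12.011 + 30×1.008 + 1×15.999 = 250.43 g/mol.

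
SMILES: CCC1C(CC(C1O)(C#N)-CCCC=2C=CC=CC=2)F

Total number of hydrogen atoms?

Hydrogens are implicit in SMILES; fill each atom to its normal valence:
  5 × C: 2 H each → 10
  5 × C (aromatic): 1 H each → 5
  3 × C: 1 H each → 3
  2 × C: no H
  1 × C: 3 H
  1 × C (aromatic): no H
  1 × F: no H
  1 × N: no H
  1 × O: 1 H
  Total hydrogens = 22.

22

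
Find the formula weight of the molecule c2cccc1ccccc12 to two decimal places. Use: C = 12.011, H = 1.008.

Molecular formula: C10H8.
M = 10×12.011 + 8×1.008 = 128.17 g/mol.

128.17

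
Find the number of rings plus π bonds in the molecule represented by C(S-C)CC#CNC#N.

Molecular formula from the SMILES: C6H8N2S.
DoU = (2C + 2 + N − H − X)/2 = (2·6 + 2 + 2 − 8 − 0)/2 = 8/2 = 4.
(Structurally: 0 ring(s) + 4 π bond(s) = 4.)

4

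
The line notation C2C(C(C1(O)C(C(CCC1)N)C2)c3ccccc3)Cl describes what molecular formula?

C16H22ClNO

Heavy atoms from the SMILES: 16 C, 1 Cl, 1 N, 1 O.
Implicit hydrogens by atom environment:
  5 × C: 2 H each → 10
  5 × C (aromatic): 1 H each → 5
  4 × C: 1 H each → 4
  1 × C: no H
  1 × C (aromatic): no H
  1 × Cl: no H
  1 × N: 2 H
  1 × O: 1 H
  Total hydrogens = 22.
Molecular formula: C16H22ClNO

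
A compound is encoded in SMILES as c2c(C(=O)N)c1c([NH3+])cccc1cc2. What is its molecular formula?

C11H11N2O+

Heavy atoms from the SMILES: 11 C, 2 N, 1 O.
Implicit hydrogens by atom environment:
  6 × C (aromatic): 1 H each → 6
  4 × C (aromatic): no H
  1 × C: no H
  1 × N (charge +1): 3 H
  1 × N: 2 H
  1 × O: no H
  Total hydrogens = 11.
Net charge +1.
Molecular formula: C11H11N2O+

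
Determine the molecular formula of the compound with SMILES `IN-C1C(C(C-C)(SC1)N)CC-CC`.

Heavy atoms from the SMILES: 10 C, 1 I, 2 N, 1 S.
Implicit hydrogens by atom environment:
  5 × C: 2 H each → 10
  2 × C: 3 H each → 6
  2 × C: 1 H each → 2
  1 × C: no H
  1 × I: no H
  1 × N: 2 H
  1 × N: 1 H
  1 × S: no H
  Total hydrogens = 21.
Molecular formula: C10H21IN2S

C10H21IN2S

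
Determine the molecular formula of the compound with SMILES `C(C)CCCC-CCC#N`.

C9H17N

Heavy atoms from the SMILES: 9 C, 1 N.
Implicit hydrogens by atom environment:
  7 × C: 2 H each → 14
  1 × C: 3 H
  1 × C: no H
  1 × N: no H
  Total hydrogens = 17.
Molecular formula: C9H17N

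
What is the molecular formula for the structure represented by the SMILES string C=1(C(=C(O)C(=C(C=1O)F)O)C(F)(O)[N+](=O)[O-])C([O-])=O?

Heavy atoms from the SMILES: 8 C, 2 F, 1 N, 8 O.
Implicit hydrogens by atom environment:
  6 × C (aromatic): no H
  4 × O: 1 H each → 4
  2 × C: no H
  2 × F: no H
  2 × O: no H
  2 × O (charge -1): no H
  1 × N (charge +1): no H
  Total hydrogens = 4.
Net charge -1.
Molecular formula: C8H4F2NO8-

C8H4F2NO8-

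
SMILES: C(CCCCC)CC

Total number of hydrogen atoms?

Hydrogens are implicit in SMILES; fill each atom to its normal valence:
  6 × C: 2 H each → 12
  2 × C: 3 H each → 6
  Total hydrogens = 18.

18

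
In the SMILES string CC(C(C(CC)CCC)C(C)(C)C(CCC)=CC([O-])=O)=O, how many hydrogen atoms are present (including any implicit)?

Hydrogens are implicit in SMILES; fill each atom to its normal valence:
  6 × C: 3 H each → 18
  5 × C: 2 H each → 10
  4 × C: no H
  3 × C: 1 H each → 3
  2 × O: no H
  1 × O (charge -1): no H
  Total hydrogens = 31.

31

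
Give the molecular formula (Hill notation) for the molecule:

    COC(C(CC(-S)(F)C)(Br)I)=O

C6H9BrFIO2S

Heavy atoms from the SMILES: 1 Br, 6 C, 1 F, 1 I, 2 O, 1 S.
Implicit hydrogens by atom environment:
  3 × C: no H
  2 × C: 3 H each → 6
  2 × O: no H
  1 × Br: no H
  1 × C: 2 H
  1 × F: no H
  1 × I: no H
  1 × S: 1 H
  Total hydrogens = 9.
Molecular formula: C6H9BrFIO2S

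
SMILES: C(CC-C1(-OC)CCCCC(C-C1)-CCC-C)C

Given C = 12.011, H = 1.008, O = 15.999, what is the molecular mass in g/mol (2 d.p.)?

254.46

Molecular formula: C17H34O.
M = 17×12.011 + 34×1.008 + 1×15.999 = 254.46 g/mol.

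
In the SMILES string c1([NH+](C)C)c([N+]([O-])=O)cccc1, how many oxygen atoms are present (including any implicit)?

2

The symbol for oxygen appears 2 times in the SMILES.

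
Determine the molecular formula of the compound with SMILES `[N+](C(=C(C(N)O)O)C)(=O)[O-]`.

Heavy atoms from the SMILES: 4 C, 2 N, 4 O.
Implicit hydrogens by atom environment:
  2 × C: no H
  2 × O: 1 H each → 2
  1 × C: 3 H
  1 × C: 1 H
  1 × N: 2 H
  1 × N (charge +1): no H
  1 × O: no H
  1 × O (charge -1): no H
  Total hydrogens = 8.
Molecular formula: C4H8N2O4

C4H8N2O4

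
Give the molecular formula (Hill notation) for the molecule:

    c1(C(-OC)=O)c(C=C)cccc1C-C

Heavy atoms from the SMILES: 12 C, 2 O.
Implicit hydrogens by atom environment:
  3 × C (aromatic): 1 H each → 3
  3 × C (aromatic): no H
  2 × C: 3 H each → 6
  2 × C: 2 H each → 4
  2 × O: no H
  1 × C: 1 H
  1 × C: no H
  Total hydrogens = 14.
Molecular formula: C12H14O2

C12H14O2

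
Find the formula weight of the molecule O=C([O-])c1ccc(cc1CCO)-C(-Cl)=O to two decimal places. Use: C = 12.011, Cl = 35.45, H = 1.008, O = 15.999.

Molecular formula: C10H8ClO4-.
M = 10×12.011 + 1×35.45 + 8×1.008 + 4×15.999 = 227.62 g/mol.

227.62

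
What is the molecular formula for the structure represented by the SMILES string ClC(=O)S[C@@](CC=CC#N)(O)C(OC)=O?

Heavy atoms from the SMILES: 8 C, 1 Cl, 1 N, 4 O, 1 S.
Implicit hydrogens by atom environment:
  4 × C: no H
  3 × O: no H
  2 × C: 1 H each → 2
  1 × C: 3 H
  1 × C: 2 H
  1 × Cl: no H
  1 × N: no H
  1 × O: 1 H
  1 × S: no H
  Total hydrogens = 8.
Molecular formula: C8H8ClNO4S

C8H8ClNO4S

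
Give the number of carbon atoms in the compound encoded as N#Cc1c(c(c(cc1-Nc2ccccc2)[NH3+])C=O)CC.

The symbol for carbon appears 16 times in the SMILES. Lowercase c denotes aromatic carbon and counts toward C.

16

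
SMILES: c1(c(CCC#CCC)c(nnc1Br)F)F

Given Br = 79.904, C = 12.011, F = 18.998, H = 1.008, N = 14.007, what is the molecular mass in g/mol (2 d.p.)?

Molecular formula: C10H9BrF2N2.
M = 1×79.904 + 10×12.011 + 2×18.998 + 9×1.008 + 2×14.007 = 275.10 g/mol.

275.10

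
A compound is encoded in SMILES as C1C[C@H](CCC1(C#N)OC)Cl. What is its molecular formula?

Heavy atoms from the SMILES: 8 C, 1 Cl, 1 N, 1 O.
Implicit hydrogens by atom environment:
  4 × C: 2 H each → 8
  2 × C: no H
  1 × C: 3 H
  1 × C: 1 H
  1 × Cl: no H
  1 × N: no H
  1 × O: no H
  Total hydrogens = 12.
Molecular formula: C8H12ClNO

C8H12ClNO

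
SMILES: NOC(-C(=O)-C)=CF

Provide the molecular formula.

C4H6FNO2

Heavy atoms from the SMILES: 4 C, 1 F, 1 N, 2 O.
Implicit hydrogens by atom environment:
  2 × C: no H
  2 × O: no H
  1 × C: 3 H
  1 × C: 1 H
  1 × F: no H
  1 × N: 2 H
  Total hydrogens = 6.
Molecular formula: C4H6FNO2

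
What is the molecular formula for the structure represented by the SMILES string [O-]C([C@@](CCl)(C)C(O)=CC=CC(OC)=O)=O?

Heavy atoms from the SMILES: 10 C, 1 Cl, 5 O.
Implicit hydrogens by atom environment:
  4 × C: no H
  3 × C: 1 H each → 3
  3 × O: no H
  2 × C: 3 H each → 6
  1 × C: 2 H
  1 × Cl: no H
  1 × O: 1 H
  1 × O (charge -1): no H
  Total hydrogens = 12.
Net charge -1.
Molecular formula: C10H12ClO5-

C10H12ClO5-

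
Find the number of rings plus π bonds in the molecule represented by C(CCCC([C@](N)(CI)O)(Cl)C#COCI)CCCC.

Molecular formula from the SMILES: C14H24ClI2NO2.
DoU = (2C + 2 + N − H − X)/2 = (2·14 + 2 + 1 − 24 − 3)/2 = 4/2 = 2.
(Structurally: 0 ring(s) + 2 π bond(s) = 2.)

2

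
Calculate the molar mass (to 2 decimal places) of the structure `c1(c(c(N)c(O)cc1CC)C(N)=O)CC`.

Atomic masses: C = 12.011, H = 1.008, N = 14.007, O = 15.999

208.26

Molecular formula: C11H16N2O2.
M = 11×12.011 + 16×1.008 + 2×14.007 + 2×15.999 = 208.26 g/mol.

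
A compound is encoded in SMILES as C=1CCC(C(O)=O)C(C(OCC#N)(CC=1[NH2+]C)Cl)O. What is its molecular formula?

Heavy atoms from the SMILES: 12 C, 1 Cl, 2 N, 4 O.
Implicit hydrogens by atom environment:
  4 × C: 2 H each → 8
  4 × C: no H
  3 × C: 1 H each → 3
  2 × O: 1 H each → 2
  2 × O: no H
  1 × C: 3 H
  1 × Cl: no H
  1 × N (charge +1): 2 H
  1 × N: no H
  Total hydrogens = 18.
Net charge +1.
Molecular formula: C12H18ClN2O4+

C12H18ClN2O4+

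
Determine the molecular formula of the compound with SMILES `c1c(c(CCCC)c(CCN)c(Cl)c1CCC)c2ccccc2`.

Heavy atoms from the SMILES: 21 C, 1 Cl, 1 N.
Implicit hydrogens by atom environment:
  7 × C: 2 H each → 14
  6 × C (aromatic): 1 H each → 6
  6 × C (aromatic): no H
  2 × C: 3 H each → 6
  1 × Cl: no H
  1 × N: 2 H
  Total hydrogens = 28.
Molecular formula: C21H28ClN

C21H28ClN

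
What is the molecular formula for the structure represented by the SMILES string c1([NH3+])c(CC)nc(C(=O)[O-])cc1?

C8H10N2O2

Heavy atoms from the SMILES: 8 C, 2 N, 2 O.
Implicit hydrogens by atom environment:
  3 × C (aromatic): no H
  2 × C (aromatic): 1 H each → 2
  1 × C: 3 H
  1 × C: 2 H
  1 × C: no H
  1 × N (charge +1): 3 H
  1 × N (aromatic): no H
  1 × O: no H
  1 × O (charge -1): no H
  Total hydrogens = 10.
Molecular formula: C8H10N2O2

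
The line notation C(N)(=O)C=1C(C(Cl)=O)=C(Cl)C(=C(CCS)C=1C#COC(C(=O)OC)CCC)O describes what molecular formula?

C18H19Cl2NO6S

Heavy atoms from the SMILES: 18 C, 2 Cl, 1 N, 6 O, 1 S.
Implicit hydrogens by atom environment:
  6 × C (aromatic): no H
  5 × C: no H
  5 × O: no H
  4 × C: 2 H each → 8
  2 × C: 3 H each → 6
  2 × Cl: no H
  1 × C: 1 H
  1 × N: 2 H
  1 × O: 1 H
  1 × S: 1 H
  Total hydrogens = 19.
Molecular formula: C18H19Cl2NO6S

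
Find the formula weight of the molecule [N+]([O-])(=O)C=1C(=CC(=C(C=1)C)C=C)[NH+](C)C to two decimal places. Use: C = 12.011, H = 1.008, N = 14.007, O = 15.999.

207.25

Molecular formula: C11H15N2O2+.
M = 11×12.011 + 15×1.008 + 2×14.007 + 2×15.999 = 207.25 g/mol.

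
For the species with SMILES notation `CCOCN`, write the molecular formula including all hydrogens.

Heavy atoms from the SMILES: 3 C, 1 N, 1 O.
Implicit hydrogens by atom environment:
  2 × C: 2 H each → 4
  1 × C: 3 H
  1 × N: 2 H
  1 × O: no H
  Total hydrogens = 9.
Molecular formula: C3H9NO

C3H9NO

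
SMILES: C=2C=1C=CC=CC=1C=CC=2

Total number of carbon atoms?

The symbol for carbon appears 10 times in the SMILES.

10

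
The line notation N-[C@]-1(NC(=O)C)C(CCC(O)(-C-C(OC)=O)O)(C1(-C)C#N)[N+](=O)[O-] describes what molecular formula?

C13H20N4O7

Heavy atoms from the SMILES: 13 C, 4 N, 7 O.
Implicit hydrogens by atom environment:
  7 × C: no H
  4 × O: no H
  3 × C: 3 H each → 9
  3 × C: 2 H each → 6
  2 × O: 1 H each → 2
  1 × N: 2 H
  1 × N: 1 H
  1 × N: no H
  1 × N (charge +1): no H
  1 × O (charge -1): no H
  Total hydrogens = 20.
Molecular formula: C13H20N4O7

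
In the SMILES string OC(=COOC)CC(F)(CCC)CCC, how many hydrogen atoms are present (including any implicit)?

Hydrogens are implicit in SMILES; fill each atom to its normal valence:
  5 × C: 2 H each → 10
  3 × C: 3 H each → 9
  2 × C: no H
  2 × O: no H
  1 × C: 1 H
  1 × F: no H
  1 × O: 1 H
  Total hydrogens = 21.

21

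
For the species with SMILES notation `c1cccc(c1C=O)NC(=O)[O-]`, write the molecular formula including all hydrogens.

C8H6NO3-

Heavy atoms from the SMILES: 8 C, 1 N, 3 O.
Implicit hydrogens by atom environment:
  4 × C (aromatic): 1 H each → 4
  2 × C (aromatic): no H
  2 × O: no H
  1 × C: 1 H
  1 × C: no H
  1 × N: 1 H
  1 × O (charge -1): no H
  Total hydrogens = 6.
Net charge -1.
Molecular formula: C8H6NO3-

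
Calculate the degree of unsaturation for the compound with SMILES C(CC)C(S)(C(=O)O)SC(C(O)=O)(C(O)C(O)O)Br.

Molecular formula from the SMILES: C9H15BrO7S2.
DoU = (2C + 2 + N − H − X)/2 = (2·9 + 2 + 0 − 15 − 1)/2 = 4/2 = 2.
(Structurally: 0 ring(s) + 2 π bond(s) = 2.)

2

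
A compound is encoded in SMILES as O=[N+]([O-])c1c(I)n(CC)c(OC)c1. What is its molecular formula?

Heavy atoms from the SMILES: 7 C, 1 I, 2 N, 3 O.
Implicit hydrogens by atom environment:
  3 × C (aromatic): no H
  2 × C: 3 H each → 6
  2 × O: no H
  1 × C: 2 H
  1 × C (aromatic): 1 H
  1 × I: no H
  1 × N (aromatic): no H
  1 × N (charge +1): no H
  1 × O (charge -1): no H
  Total hydrogens = 9.
Molecular formula: C7H9IN2O3

C7H9IN2O3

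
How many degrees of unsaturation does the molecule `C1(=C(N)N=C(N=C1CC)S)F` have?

4

Molecular formula from the SMILES: C6H8FN3S.
DoU = (2C + 2 + N − H − X)/2 = (2·6 + 2 + 3 − 8 − 1)/2 = 8/2 = 4.
(Structurally: 1 ring(s) + 3 π bond(s) = 4.)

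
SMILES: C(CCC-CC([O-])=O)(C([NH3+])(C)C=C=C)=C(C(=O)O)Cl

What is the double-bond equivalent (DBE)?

5

Molecular formula from the SMILES: C13H18ClNO4.
DoU = (2C + 2 + N − H − X)/2 = (2·13 + 2 + 1 − 18 − 1)/2 = 10/2 = 5.
(Structurally: 0 ring(s) + 5 π bond(s) = 5.)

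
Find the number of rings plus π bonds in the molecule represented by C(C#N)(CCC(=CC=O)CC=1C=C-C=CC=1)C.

8

Molecular formula from the SMILES: C15H17NO.
DoU = (2C + 2 + N − H − X)/2 = (2·15 + 2 + 1 − 17 − 0)/2 = 16/2 = 8.
(Structurally: 1 ring(s) + 7 π bond(s) = 8.)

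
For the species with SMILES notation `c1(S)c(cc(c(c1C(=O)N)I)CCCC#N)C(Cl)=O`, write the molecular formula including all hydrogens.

C12H10ClIN2O2S

Heavy atoms from the SMILES: 12 C, 1 Cl, 1 I, 2 N, 2 O, 1 S.
Implicit hydrogens by atom environment:
  5 × C (aromatic): no H
  3 × C: 2 H each → 6
  3 × C: no H
  2 × O: no H
  1 × C (aromatic): 1 H
  1 × Cl: no H
  1 × I: no H
  1 × N: 2 H
  1 × N: no H
  1 × S: 1 H
  Total hydrogens = 10.
Molecular formula: C12H10ClIN2O2S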